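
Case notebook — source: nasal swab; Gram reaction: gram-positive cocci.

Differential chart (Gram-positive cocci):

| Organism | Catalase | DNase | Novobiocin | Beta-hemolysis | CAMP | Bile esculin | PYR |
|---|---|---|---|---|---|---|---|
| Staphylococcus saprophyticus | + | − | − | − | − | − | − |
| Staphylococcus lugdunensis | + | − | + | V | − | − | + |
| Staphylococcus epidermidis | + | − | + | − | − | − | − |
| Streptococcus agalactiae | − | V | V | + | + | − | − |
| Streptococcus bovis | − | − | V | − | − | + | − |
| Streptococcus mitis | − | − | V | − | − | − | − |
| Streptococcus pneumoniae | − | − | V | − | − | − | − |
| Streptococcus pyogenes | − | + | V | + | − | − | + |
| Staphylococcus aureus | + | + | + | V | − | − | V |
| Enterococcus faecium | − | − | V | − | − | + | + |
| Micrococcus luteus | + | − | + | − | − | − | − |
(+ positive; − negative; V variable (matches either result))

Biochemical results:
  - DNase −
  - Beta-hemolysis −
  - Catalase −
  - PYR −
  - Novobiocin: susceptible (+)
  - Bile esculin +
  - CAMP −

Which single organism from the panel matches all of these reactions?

PYR −: excludes Staphylococcus lugdunensis, Streptococcus pyogenes, Enterococcus faecium — 8 left.
Beta-hemolysis −: excludes Streptococcus agalactiae — 7 left.
CAMP −: all 7 remaining candidates are consistent.
Bile esculin +: excludes 6 organisms — 1 left.
Novobiocin +: the one remaining candidate is consistent.
DNase −: the one remaining candidate is consistent.
Catalase −: the one remaining candidate is consistent.

Streptococcus bovis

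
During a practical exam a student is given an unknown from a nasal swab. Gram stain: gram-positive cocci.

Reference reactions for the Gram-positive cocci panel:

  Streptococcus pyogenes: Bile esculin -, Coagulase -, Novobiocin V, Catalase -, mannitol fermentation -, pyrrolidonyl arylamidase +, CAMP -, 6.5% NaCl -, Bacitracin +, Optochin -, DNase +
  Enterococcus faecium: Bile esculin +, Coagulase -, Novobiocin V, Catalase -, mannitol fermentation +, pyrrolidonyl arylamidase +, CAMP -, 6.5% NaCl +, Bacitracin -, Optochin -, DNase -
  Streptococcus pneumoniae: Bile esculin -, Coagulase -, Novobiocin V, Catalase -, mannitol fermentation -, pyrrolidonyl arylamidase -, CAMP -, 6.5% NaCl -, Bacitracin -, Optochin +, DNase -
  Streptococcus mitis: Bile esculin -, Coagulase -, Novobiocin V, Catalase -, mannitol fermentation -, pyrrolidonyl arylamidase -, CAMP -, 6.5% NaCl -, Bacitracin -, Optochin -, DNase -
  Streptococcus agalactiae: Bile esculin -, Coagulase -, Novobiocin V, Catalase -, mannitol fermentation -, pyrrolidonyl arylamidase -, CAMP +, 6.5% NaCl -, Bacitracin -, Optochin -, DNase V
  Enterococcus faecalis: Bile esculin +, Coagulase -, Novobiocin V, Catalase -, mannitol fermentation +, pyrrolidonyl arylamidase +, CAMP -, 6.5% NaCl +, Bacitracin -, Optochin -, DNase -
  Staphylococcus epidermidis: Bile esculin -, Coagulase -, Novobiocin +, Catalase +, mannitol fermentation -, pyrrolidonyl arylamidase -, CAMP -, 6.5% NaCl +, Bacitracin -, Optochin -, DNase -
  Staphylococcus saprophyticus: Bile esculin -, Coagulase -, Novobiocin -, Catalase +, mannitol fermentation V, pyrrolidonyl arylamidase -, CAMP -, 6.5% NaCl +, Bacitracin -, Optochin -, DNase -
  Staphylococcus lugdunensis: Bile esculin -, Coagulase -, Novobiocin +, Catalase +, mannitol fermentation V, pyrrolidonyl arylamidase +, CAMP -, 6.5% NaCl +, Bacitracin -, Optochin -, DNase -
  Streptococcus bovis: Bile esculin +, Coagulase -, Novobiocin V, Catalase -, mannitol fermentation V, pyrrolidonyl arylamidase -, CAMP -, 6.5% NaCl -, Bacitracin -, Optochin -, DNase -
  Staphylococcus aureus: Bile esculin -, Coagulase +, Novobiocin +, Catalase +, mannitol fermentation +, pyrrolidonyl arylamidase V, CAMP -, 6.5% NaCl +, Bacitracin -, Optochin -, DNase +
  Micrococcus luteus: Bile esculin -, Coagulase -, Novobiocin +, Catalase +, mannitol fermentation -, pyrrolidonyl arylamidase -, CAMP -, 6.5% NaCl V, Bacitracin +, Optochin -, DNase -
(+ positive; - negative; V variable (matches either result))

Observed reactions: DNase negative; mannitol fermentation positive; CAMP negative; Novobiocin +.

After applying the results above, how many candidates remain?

4

DNase -: excludes Streptococcus pyogenes, Staphylococcus aureus — 10 left.
CAMP -: excludes Streptococcus agalactiae — 9 left.
mannitol fermentation +: excludes Streptococcus pneumoniae, Streptococcus mitis, Staphylococcus epidermidis, Micrococcus luteus — 5 left.
Novobiocin +: excludes Staphylococcus saprophyticus — 4 left.
Still consistent: Enterococcus faecalis, Enterococcus faecium, Staphylococcus lugdunensis, Streptococcus bovis.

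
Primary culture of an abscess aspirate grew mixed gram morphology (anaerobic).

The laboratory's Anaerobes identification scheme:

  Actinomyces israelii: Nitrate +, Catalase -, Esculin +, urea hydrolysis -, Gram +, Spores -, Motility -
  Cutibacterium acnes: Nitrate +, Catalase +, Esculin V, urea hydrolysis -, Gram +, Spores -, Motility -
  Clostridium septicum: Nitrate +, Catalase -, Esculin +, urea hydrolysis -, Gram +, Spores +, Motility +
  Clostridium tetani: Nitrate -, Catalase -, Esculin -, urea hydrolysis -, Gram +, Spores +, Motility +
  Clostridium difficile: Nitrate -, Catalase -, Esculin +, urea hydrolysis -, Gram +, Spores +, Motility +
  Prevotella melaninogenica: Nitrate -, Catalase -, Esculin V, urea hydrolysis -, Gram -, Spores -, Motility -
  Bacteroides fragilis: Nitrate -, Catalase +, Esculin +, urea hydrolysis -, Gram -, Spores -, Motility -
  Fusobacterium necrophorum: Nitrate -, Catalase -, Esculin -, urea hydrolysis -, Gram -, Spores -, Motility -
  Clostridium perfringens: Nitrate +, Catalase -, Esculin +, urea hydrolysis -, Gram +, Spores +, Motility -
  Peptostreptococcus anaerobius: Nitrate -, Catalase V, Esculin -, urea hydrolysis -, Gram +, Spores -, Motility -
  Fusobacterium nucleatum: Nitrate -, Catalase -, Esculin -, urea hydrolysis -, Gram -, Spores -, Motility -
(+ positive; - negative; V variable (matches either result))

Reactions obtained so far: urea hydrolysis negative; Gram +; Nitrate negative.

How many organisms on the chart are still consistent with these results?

3

Gram +: excludes Prevotella melaninogenica, Bacteroides fragilis, Fusobacterium necrophorum, Fusobacterium nucleatum — 7 left.
Nitrate -: excludes Actinomyces israelii, Cutibacterium acnes, Clostridium septicum, Clostridium perfringens — 3 left.
urea hydrolysis -: all 3 remaining candidates are consistent.
Still consistent: Clostridium difficile, Clostridium tetani, Peptostreptococcus anaerobius.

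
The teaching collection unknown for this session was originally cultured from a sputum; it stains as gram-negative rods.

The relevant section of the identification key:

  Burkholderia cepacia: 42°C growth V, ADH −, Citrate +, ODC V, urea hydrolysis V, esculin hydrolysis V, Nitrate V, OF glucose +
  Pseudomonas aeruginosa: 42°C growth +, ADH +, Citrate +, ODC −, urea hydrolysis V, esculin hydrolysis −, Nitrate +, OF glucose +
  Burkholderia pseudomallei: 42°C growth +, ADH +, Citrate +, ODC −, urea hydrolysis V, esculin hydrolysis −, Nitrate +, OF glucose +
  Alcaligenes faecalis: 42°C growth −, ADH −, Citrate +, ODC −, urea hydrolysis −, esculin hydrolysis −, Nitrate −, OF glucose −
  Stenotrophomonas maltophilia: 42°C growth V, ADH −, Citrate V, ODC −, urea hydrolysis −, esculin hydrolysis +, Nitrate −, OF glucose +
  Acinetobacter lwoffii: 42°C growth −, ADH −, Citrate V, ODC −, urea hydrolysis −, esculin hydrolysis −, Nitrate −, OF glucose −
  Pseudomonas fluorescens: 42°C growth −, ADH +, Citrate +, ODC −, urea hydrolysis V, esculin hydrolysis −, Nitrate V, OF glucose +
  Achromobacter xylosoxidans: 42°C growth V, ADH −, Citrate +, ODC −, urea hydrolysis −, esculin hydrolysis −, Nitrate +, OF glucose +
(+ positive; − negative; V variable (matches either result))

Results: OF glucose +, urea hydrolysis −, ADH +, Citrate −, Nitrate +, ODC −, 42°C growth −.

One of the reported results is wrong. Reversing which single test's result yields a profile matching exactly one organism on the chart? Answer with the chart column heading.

Citrate

As reported, no row in the chart matches all 7 reactions.
Reversing Nitrate → still no organism matches.
Reversing ADH → still no organism matches.
Reversing OF glucose → still no organism matches.
Reversing ODC → still no organism matches.
Reversing urea hydrolysis → still no organism matches.
Reversing Citrate (to +) → unique match: Pseudomonas fluorescens.
Reversing 42°C growth → still no organism matches.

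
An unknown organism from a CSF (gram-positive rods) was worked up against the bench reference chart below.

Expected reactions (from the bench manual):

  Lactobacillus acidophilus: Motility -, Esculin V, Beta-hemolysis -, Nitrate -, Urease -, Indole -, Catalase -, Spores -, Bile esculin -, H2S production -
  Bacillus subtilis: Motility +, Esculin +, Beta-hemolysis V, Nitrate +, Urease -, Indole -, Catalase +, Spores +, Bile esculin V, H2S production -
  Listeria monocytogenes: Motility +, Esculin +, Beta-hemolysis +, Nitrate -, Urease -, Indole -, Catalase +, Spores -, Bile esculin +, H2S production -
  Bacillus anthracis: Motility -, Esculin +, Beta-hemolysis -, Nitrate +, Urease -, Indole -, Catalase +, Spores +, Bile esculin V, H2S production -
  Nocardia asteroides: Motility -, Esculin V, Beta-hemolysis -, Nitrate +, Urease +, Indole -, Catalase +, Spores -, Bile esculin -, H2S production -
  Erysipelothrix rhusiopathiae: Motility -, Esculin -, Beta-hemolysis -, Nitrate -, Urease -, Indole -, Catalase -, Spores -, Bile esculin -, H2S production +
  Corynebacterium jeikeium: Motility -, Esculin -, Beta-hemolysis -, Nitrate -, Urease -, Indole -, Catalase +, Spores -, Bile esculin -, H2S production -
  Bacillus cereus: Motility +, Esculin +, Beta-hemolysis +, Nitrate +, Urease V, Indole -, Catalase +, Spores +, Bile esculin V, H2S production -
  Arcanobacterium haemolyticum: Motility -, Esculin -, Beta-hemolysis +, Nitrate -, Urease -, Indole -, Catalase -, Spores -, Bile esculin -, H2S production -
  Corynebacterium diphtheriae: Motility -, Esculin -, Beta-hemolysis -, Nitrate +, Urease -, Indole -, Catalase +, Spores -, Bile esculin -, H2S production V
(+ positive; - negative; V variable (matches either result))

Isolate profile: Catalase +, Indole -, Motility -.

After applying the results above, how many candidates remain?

4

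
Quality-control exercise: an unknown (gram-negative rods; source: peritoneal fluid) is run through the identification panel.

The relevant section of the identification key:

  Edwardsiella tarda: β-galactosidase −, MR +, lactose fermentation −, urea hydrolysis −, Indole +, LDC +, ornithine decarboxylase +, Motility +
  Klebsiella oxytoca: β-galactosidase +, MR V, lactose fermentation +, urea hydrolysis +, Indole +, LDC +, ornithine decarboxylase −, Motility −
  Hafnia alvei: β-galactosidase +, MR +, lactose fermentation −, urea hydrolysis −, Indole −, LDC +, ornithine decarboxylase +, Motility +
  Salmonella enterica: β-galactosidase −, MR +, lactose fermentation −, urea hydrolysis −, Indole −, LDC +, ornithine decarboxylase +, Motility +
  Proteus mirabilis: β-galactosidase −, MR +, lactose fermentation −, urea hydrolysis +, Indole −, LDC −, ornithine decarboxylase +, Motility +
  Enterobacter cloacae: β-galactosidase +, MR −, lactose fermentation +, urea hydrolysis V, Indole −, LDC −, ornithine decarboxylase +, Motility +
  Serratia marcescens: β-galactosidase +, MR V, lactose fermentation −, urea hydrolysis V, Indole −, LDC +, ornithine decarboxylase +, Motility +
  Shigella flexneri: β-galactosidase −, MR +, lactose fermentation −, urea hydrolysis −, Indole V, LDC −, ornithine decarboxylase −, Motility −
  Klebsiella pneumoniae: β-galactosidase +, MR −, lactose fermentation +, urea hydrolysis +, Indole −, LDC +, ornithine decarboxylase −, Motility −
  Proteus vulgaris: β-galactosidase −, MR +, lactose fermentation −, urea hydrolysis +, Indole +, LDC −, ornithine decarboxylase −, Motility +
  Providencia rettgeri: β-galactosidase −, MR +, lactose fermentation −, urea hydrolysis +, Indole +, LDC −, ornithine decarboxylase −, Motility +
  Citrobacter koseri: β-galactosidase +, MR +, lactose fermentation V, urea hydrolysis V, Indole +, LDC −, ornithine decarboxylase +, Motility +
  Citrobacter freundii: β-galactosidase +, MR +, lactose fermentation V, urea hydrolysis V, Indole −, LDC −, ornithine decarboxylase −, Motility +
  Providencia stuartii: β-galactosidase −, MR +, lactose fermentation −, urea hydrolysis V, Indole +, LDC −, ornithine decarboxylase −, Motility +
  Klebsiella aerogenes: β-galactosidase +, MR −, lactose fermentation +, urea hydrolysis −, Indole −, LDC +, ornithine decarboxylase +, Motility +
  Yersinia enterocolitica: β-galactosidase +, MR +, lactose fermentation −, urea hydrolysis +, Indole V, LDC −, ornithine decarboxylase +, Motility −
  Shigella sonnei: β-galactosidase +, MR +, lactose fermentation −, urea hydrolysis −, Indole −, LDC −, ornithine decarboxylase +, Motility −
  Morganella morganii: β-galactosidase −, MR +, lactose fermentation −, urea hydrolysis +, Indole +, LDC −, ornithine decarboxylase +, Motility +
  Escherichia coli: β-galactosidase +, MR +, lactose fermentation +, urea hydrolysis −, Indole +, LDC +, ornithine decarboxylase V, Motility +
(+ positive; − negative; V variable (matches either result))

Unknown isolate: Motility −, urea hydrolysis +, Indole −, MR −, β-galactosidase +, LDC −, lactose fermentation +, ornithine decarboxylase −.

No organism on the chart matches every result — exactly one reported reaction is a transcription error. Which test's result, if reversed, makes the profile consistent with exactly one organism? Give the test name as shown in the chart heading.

LDC

As reported, no row in the chart matches all 8 reactions.
Reversing Indole → still no organism matches.
Reversing MR → still no organism matches.
Reversing β-galactosidase → still no organism matches.
Reversing lactose fermentation → still no organism matches.
Reversing LDC (to +) → unique match: Klebsiella pneumoniae.
Reversing Motility → still no organism matches.
Reversing urea hydrolysis → still no organism matches.
Reversing ornithine decarboxylase → still no organism matches.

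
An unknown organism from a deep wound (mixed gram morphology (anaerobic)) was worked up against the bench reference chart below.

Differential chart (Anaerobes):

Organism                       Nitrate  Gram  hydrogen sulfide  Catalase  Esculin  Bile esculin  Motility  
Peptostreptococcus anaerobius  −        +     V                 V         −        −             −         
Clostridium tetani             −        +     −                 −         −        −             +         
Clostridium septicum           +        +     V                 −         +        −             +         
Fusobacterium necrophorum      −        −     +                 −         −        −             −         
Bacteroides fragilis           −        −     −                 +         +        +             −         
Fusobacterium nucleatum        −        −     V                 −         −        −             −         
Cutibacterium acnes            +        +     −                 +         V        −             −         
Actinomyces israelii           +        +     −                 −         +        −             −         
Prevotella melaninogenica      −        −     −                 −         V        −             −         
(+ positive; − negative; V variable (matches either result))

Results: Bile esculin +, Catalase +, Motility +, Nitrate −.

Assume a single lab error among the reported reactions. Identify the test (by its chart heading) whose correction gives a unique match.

Motility

As reported, no row in the chart matches all 4 reactions.
Reversing Catalase → still no organism matches.
Reversing Nitrate → still no organism matches.
Reversing Bile esculin → still no organism matches.
Reversing Motility (to −) → unique match: Bacteroides fragilis.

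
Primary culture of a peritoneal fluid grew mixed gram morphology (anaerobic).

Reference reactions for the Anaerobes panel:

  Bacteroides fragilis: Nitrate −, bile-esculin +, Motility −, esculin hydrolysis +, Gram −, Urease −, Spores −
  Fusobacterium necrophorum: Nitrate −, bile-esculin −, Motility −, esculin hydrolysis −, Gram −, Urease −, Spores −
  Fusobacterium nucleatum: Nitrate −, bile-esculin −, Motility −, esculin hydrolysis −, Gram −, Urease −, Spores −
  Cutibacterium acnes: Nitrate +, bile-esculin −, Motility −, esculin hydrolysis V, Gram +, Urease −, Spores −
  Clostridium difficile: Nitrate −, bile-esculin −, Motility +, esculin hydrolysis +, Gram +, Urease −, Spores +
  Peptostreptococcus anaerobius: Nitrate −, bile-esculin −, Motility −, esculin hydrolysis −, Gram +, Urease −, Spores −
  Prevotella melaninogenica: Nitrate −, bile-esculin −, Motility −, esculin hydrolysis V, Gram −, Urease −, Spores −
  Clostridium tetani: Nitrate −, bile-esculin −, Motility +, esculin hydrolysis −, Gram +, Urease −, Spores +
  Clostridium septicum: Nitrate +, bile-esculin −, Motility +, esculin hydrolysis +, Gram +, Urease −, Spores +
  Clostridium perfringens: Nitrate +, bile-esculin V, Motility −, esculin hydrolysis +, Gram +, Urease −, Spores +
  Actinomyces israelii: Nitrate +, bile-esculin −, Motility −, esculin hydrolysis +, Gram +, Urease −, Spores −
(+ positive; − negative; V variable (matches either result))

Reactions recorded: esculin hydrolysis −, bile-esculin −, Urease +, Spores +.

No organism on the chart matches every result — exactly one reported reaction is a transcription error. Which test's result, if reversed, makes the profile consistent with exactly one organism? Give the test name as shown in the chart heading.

As reported, no row in the chart matches all 4 reactions.
Reversing bile-esculin → still no organism matches.
Reversing Spores → still no organism matches.
Reversing Urease (to −) → unique match: Clostridium tetani.
Reversing esculin hydrolysis → still no organism matches.

Urease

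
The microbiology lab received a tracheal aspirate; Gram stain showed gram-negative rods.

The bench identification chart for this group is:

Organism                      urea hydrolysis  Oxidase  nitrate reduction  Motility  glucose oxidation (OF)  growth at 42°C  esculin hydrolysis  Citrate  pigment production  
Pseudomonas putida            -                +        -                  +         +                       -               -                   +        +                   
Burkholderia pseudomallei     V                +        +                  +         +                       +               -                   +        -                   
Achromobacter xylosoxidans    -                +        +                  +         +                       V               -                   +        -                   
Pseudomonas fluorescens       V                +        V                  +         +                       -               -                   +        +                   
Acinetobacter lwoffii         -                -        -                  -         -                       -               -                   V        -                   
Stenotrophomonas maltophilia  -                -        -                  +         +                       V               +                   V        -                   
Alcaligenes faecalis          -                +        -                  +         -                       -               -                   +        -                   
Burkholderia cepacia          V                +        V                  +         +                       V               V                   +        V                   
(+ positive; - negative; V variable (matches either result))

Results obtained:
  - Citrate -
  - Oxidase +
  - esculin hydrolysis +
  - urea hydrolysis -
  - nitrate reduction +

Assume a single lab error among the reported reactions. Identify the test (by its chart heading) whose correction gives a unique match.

As reported, no row in the chart matches all 5 reactions.
Reversing nitrate reduction → still no organism matches.
Reversing esculin hydrolysis → still no organism matches.
Reversing urea hydrolysis → still no organism matches.
Reversing Oxidase → still no organism matches.
Reversing Citrate (to +) → unique match: Burkholderia cepacia.

Citrate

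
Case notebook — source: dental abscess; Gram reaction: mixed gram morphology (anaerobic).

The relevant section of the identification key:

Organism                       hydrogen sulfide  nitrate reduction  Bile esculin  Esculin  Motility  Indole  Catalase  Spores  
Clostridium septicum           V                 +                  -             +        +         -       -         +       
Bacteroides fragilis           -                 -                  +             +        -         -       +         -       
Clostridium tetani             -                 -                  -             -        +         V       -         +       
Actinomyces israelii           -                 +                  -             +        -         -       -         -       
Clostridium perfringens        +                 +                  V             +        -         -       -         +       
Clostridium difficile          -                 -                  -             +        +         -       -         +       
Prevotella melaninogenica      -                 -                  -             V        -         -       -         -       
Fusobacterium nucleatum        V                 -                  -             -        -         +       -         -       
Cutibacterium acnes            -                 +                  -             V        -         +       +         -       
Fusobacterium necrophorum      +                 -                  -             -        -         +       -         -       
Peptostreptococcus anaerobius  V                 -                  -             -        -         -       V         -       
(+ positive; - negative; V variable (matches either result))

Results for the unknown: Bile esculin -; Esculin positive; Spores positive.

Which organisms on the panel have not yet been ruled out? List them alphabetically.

Spores +: excludes 7 organisms — 4 left.
Esculin +: excludes Clostridium tetani — 3 left.
Bile esculin -: all 3 remaining candidates are consistent.

Clostridium difficile, Clostridium perfringens, Clostridium septicum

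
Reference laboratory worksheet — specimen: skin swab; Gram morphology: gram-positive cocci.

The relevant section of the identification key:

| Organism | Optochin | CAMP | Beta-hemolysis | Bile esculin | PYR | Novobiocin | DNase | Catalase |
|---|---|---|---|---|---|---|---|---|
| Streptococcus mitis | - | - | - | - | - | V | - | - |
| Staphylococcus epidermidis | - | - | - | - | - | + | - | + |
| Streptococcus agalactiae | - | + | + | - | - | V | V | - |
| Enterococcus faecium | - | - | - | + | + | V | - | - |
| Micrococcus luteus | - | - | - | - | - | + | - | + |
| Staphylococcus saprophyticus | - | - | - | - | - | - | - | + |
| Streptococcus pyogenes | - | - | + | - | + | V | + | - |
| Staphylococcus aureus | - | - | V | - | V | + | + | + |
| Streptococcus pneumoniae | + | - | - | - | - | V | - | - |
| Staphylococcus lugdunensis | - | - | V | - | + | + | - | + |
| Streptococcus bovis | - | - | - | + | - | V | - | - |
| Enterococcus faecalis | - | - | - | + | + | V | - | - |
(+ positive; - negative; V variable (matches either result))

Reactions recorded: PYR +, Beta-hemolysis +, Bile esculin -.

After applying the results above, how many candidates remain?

Beta-hemolysis +: excludes 8 organisms — 4 left.
Bile esculin -: all 4 remaining candidates are consistent.
PYR +: excludes Streptococcus agalactiae — 3 left.
Still consistent: Staphylococcus aureus, Staphylococcus lugdunensis, Streptococcus pyogenes.

3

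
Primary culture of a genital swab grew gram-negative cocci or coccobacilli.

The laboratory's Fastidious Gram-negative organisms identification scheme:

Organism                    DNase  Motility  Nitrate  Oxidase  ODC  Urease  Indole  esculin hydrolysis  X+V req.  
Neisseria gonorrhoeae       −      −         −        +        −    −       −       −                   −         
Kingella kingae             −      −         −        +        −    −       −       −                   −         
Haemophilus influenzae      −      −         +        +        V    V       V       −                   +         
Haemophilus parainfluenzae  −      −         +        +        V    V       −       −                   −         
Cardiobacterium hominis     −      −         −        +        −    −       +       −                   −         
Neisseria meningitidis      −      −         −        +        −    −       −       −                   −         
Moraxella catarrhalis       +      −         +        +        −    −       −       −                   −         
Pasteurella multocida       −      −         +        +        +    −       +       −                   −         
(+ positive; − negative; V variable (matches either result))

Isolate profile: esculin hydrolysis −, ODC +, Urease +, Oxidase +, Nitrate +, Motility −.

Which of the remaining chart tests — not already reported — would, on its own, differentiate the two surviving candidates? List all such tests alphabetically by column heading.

X+V req.

ODC +: excludes 5 organisms — 3 left.
Oxidase +: all 3 remaining candidates are consistent.
Motility −: all 3 remaining candidates are consistent.
Nitrate +: all 3 remaining candidates are consistent.
esculin hydrolysis −: all 3 remaining candidates are consistent.
Urease +: excludes Pasteurella multocida — 2 left.
Two candidates remain: Haemophilus influenzae and Haemophilus parainfluenzae.
  DNase: − vs − — same for both, does not separate.
  Indole: V vs − — variable for at least one, does not separate.
  X+V req.: Haemophilus influenzae +, Haemophilus parainfluenzae − — discriminates.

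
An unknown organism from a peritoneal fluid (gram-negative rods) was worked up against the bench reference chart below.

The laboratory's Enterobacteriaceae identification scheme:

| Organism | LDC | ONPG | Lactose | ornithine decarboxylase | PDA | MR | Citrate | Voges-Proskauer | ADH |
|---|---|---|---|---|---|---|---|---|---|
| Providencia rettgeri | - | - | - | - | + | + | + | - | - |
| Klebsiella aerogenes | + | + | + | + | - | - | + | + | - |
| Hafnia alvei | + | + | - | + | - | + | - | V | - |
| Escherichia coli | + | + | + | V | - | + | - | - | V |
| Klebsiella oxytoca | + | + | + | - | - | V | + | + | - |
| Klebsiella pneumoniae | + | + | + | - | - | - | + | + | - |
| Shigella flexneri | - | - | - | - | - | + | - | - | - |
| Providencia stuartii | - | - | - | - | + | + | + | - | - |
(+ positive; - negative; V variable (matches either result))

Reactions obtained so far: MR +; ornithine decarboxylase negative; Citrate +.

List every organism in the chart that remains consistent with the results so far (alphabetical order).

Citrate +: excludes Hafnia alvei, Escherichia coli, Shigella flexneri — 5 left.
MR +: excludes Klebsiella aerogenes, Klebsiella pneumoniae — 3 left.
ornithine decarboxylase -: all 3 remaining candidates are consistent.

Klebsiella oxytoca, Providencia rettgeri, Providencia stuartii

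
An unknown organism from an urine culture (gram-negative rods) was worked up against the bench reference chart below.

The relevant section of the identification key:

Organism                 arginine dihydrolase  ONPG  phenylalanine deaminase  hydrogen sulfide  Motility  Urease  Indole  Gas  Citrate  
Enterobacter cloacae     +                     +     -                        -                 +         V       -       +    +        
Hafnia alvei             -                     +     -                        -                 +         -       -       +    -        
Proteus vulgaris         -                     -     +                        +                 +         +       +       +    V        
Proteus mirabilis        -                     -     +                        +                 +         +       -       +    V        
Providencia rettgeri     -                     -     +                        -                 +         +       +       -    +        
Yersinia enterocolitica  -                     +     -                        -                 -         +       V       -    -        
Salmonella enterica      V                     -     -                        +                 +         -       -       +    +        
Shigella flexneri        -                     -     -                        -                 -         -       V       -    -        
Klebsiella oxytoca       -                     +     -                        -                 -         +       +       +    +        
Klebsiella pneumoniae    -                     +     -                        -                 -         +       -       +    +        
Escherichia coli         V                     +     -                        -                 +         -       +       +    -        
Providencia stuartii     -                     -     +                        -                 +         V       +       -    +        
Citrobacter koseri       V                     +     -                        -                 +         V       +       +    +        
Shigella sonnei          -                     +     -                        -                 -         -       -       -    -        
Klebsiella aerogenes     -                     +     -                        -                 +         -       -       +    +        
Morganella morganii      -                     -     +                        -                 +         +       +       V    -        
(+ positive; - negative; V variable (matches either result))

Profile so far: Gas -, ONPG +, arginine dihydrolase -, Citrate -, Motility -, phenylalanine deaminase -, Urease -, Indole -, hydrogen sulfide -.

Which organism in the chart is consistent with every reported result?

Shigella sonnei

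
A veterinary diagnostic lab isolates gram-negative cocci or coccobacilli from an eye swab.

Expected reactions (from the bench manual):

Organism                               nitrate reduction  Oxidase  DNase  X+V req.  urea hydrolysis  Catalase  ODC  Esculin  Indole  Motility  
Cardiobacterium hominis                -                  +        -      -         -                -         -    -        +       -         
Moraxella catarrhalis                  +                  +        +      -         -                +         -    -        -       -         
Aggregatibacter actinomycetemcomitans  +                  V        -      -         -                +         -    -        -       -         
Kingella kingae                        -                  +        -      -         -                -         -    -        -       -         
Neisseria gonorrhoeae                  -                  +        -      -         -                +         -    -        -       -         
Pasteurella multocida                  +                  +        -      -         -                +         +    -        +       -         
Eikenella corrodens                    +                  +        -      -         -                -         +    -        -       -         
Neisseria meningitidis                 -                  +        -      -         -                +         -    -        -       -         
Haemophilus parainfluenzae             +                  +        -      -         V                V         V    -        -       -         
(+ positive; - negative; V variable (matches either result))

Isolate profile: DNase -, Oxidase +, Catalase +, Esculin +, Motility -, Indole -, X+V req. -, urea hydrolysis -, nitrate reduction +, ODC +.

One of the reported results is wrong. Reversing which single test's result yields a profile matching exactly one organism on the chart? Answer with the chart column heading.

As reported, no row in the chart matches all 10 reactions.
Reversing Esculin (to -) → unique match: Haemophilus parainfluenzae.
Reversing Catalase → still no organism matches.
Reversing X+V req. → still no organism matches.
Reversing nitrate reduction → still no organism matches.
Reversing Motility → still no organism matches.
Reversing Oxidase → still no organism matches.
Reversing DNase → still no organism matches.
Reversing Indole → still no organism matches.
Reversing ODC → still no organism matches.
Reversing urea hydrolysis → still no organism matches.

Esculin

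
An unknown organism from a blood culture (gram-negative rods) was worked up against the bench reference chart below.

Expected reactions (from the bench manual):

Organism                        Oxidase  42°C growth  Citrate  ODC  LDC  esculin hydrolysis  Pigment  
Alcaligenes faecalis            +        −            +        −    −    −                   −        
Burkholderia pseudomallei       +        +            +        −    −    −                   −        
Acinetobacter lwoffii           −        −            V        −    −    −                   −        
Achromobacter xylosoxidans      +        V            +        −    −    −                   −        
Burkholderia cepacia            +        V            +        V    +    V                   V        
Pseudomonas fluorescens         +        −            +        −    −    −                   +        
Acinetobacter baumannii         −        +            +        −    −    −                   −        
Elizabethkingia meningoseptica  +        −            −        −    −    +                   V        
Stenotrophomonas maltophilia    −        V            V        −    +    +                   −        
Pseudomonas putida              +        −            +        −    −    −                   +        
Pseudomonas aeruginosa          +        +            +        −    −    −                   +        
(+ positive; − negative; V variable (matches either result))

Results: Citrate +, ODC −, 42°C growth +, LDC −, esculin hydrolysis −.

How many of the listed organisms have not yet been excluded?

ODC −: all 11 remaining candidates are consistent.
Citrate +: excludes Elizabethkingia meningoseptica — 10 left.
esculin hydrolysis −: excludes Stenotrophomonas maltophilia — 9 left.
LDC −: excludes Burkholderia cepacia — 8 left.
42°C growth +: excludes Alcaligenes faecalis, Acinetobacter lwoffii, Pseudomonas fluorescens, Pseudomonas putida — 4 left.
Still consistent: Achromobacter xylosoxidans, Acinetobacter baumannii, Burkholderia pseudomallei, Pseudomonas aeruginosa.

4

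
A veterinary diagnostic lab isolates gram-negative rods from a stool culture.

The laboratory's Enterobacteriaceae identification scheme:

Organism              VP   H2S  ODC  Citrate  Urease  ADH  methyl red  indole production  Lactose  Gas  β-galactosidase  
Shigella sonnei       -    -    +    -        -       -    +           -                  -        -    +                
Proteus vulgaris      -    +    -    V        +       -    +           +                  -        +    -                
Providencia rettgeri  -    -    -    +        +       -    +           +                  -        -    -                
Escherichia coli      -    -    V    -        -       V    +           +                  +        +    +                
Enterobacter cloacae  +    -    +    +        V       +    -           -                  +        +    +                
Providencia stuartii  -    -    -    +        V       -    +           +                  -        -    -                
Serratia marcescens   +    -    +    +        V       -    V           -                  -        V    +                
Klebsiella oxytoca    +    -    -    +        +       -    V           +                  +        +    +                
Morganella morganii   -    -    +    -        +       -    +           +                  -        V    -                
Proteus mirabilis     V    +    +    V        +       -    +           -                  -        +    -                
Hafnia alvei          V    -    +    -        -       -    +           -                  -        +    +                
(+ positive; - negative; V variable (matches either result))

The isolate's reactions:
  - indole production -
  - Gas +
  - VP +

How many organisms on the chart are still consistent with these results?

4

VP +: excludes 6 organisms — 5 left.
indole production -: excludes Klebsiella oxytoca — 4 left.
Gas +: all 4 remaining candidates are consistent.
Still consistent: Enterobacter cloacae, Hafnia alvei, Proteus mirabilis, Serratia marcescens.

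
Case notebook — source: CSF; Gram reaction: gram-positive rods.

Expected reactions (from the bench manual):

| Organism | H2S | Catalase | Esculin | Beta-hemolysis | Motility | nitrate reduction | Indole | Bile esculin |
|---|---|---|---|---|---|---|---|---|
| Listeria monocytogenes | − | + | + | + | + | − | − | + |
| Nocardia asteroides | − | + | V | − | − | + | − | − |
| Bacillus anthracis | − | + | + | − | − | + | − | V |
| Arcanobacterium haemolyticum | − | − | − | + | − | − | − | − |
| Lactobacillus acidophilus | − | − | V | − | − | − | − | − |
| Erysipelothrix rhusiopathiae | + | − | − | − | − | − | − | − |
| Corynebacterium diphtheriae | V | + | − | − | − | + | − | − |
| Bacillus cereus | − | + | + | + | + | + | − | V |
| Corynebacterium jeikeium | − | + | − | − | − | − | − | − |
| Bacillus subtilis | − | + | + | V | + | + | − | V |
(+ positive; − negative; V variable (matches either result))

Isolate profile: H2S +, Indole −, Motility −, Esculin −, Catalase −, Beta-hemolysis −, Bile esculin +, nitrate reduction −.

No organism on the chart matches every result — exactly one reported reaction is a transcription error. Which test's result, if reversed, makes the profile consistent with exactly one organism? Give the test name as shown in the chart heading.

As reported, no row in the chart matches all 8 reactions.
Reversing Esculin → still no organism matches.
Reversing nitrate reduction → still no organism matches.
Reversing Catalase → still no organism matches.
Reversing Beta-hemolysis → still no organism matches.
Reversing H2S → still no organism matches.
Reversing Motility → still no organism matches.
Reversing Bile esculin (to −) → unique match: Erysipelothrix rhusiopathiae.
Reversing Indole → still no organism matches.

Bile esculin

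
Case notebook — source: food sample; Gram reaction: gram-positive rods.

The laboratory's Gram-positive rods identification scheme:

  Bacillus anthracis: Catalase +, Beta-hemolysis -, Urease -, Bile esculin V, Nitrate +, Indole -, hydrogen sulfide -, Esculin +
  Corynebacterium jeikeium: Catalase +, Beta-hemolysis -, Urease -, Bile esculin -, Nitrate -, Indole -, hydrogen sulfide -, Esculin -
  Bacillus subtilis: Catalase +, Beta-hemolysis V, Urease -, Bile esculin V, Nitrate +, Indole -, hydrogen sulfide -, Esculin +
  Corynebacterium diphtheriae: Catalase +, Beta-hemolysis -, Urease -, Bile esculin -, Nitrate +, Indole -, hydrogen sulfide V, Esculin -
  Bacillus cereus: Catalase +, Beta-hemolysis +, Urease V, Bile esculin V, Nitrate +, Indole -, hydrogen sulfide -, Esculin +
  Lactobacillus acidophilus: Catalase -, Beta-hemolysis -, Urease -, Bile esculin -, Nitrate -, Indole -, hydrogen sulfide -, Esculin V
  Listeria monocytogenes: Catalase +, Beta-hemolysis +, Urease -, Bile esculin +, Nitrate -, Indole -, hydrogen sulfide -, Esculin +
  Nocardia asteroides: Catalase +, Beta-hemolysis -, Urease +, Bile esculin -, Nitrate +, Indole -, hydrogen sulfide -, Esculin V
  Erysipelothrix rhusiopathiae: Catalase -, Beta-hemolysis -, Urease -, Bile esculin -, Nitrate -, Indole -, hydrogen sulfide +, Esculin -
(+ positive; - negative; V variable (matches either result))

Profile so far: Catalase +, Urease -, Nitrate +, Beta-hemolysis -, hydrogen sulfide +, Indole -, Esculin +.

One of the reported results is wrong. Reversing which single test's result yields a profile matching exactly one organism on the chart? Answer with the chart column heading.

As reported, no row in the chart matches all 7 reactions.
Reversing hydrogen sulfide → 2 organisms match (not unique).
Reversing Beta-hemolysis → still no organism matches.
Reversing Indole → still no organism matches.
Reversing Esculin (to -) → unique match: Corynebacterium diphtheriae.
Reversing Nitrate → still no organism matches.
Reversing Urease → still no organism matches.
Reversing Catalase → still no organism matches.

Esculin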